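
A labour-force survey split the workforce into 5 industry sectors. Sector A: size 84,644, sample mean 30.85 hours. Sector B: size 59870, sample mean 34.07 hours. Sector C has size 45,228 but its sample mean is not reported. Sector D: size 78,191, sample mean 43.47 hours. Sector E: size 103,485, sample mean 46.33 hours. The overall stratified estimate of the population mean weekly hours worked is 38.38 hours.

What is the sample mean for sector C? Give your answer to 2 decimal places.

N = 84644 + 59870 + 45228 + 78191 + 103485 = 371418.
Overall total = μ·N = 38.38·371418 = 14255022.84.
Subtract the known strata: 84644·30.85 + 59870·34.07 + 78191·43.47 + 103485·46.33 = 12844461.12.
Remaining total for sector C: 14255022.84 − 12844461.12 = 1410561.72.
Divide by its size: 1410561.72 / 45228 = 31.1878... → 31.19.

31.19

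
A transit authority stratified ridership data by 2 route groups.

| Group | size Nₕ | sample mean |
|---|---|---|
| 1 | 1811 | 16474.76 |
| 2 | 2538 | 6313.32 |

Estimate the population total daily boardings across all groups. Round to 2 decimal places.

45858996.52

Estimate total by summing Nₕ·x̄ₕ over strata.
1811·16474.76 + 2538·6313.32 = 29835790.36 + 16023206.16 = 45858996.52.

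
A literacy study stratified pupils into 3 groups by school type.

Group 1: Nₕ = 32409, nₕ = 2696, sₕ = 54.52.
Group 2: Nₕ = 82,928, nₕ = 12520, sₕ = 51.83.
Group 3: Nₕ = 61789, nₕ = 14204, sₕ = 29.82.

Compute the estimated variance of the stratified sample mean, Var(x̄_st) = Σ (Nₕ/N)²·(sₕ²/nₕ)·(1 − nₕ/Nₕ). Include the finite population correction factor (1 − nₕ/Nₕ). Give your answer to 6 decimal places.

0.079639

N = 177126; Wₕ = Nₕ/N.
group 1: (32409/177126)²·54.52²/2696·(1 − 2696/32409) = 0.033840698
group 2: (82928/177126)²·51.83²/12520·(1 − 12520/82928) = 0.039931595
group 3: (61789/177126)²·29.82²/14204·(1 − 14204/61789) = 0.005867069
Sum = 0.079639362 → 0.079639.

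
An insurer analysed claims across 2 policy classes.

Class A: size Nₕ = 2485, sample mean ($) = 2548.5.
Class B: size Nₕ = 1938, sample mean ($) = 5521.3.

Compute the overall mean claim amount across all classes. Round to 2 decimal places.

3851.07

x̄_st = (Σ Nₕx̄ₕ) / (Σ Nₕ) = (2485·2548.5 + 1938·5521.3) / 4423
= 17033301.9 / 4423 = 3851.0744... → 3851.07.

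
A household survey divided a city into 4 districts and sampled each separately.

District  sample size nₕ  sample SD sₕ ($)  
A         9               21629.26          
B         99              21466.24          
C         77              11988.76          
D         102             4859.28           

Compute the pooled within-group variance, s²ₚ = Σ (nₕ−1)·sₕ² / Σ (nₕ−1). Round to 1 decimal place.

Degrees of freedom: 8 + 98 + 76 + 101 = 283.
Σ(nₕ−1)sₕ² = 8·467824888.1476 + 98·460799459.7376 + 76·143730366.3376 + 101·23612602.1184 = 62209326815.0816.
s²ₚ = 62209326815.0816 / 283 = 219820942.809... → 219820942.8.

219820942.8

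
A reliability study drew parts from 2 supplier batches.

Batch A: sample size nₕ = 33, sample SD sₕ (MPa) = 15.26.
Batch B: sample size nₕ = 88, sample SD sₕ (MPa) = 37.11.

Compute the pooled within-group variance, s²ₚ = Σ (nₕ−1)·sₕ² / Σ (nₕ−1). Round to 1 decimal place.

1069.4

A: (33−1)·15.26² = 32·232.8676 = 7451.7632
B: (88−1)·37.11² = 87·1377.1521 = 119812.2327
Numerator = 127263.9959; denominator = Σ(nₕ−1) = 119.
s²ₚ = 127263.9959/119 = 1069.445... → 1069.4.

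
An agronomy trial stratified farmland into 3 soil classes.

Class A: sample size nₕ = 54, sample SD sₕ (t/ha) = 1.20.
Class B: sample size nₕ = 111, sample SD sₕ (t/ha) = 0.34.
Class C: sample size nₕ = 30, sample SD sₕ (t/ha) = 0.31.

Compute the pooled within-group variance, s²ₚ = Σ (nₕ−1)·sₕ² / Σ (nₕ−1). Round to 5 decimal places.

0.47824

A: (54−1)·1.20² = 53·1.44 = 76.32
B: (111−1)·0.34² = 110·0.1156 = 12.716
C: (30−1)·0.31² = 29·0.0961 = 2.7869
Numerator = 91.8229; denominator = Σ(nₕ−1) = 192.
s²ₚ = 91.8229/192 = 0.4782443... → 0.47824.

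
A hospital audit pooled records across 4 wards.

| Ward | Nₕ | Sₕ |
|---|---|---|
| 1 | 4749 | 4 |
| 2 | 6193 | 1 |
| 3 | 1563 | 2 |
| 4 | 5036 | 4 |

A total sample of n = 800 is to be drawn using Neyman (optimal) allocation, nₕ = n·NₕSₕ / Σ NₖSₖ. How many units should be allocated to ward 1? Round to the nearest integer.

314

Σ NₕSₕ = 4749·4 + 6193·1 + 1563·2 + 5036·4 = 48459.
Share for 1: 18996/48459 = 0.39200.
n_1 = 800 × 0.39200 = 313.601... → 314.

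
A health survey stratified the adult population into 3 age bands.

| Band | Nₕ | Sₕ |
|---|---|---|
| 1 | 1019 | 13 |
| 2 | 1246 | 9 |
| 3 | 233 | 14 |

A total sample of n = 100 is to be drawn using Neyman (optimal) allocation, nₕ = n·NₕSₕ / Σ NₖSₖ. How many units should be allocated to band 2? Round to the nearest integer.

40

Σ NₕSₕ = 1019·13 + 1246·9 + 233·14 = 27723.
Share for 2: 11214/27723 = 0.40450.
n_2 = 100 × 0.40450 = 40.450... → 40.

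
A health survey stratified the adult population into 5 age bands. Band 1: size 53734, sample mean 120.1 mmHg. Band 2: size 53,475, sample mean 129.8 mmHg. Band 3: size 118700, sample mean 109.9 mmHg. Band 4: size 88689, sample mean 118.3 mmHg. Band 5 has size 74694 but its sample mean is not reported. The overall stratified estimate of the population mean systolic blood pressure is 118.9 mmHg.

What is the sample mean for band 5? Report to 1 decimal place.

Σ Nₕx̄ₕ = N·μ, so 74694·x̄_5 = 389292·118.9 − (53734·120.1 + 53475·129.8 + 118700·109.9 + 88689·118.3).
= 46286818.8 − 36931547.1 = 9355271.7.
x̄_5 = 9355271.7 / 74694 = 125.248... → 125.2.

125.2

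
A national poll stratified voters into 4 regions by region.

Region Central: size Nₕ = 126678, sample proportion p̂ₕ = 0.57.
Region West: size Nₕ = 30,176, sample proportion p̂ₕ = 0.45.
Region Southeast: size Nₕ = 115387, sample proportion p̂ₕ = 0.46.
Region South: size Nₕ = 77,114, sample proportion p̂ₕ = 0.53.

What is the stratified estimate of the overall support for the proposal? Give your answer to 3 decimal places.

0.514

N = 126678 + 30176 + 115387 + 77114 = 349355.
Overall proportion = Σ (Nₕ/N)·p̂ₕ.
Σ Nₕp̂ₕ = 72206.46 + 13579.2 + 53078.02 + 40870.42 = 179734.1.
179734.1 / 349355 = 0.51447... → 0.514.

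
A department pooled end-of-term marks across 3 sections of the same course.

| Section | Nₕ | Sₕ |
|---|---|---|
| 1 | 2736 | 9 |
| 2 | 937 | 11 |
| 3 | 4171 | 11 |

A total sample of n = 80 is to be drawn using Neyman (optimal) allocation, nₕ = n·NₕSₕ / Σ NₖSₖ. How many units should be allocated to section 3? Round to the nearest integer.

1: NₕSₕ = 2736·9 = 24624
2: NₕSₕ = 937·11 = 10307
3: NₕSₕ = 4171·11 = 45881
Σ NₕSₕ = 80812.
n_3 = 80·45881/80812 = 45.420... → 45.

45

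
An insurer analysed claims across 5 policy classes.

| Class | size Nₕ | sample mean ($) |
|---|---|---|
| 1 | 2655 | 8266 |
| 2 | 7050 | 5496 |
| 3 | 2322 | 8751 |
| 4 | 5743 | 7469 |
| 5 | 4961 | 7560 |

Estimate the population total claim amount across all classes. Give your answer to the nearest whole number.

161412479

Estimate total by summing Nₕ·x̄ₕ over strata.
2655·8266 + 7050·5496 + 2322·8751 + 5743·7469 + 4961·7560 = 21946230 + 38746800 + 20319822 + 42894467 + 37505160 = 161412479.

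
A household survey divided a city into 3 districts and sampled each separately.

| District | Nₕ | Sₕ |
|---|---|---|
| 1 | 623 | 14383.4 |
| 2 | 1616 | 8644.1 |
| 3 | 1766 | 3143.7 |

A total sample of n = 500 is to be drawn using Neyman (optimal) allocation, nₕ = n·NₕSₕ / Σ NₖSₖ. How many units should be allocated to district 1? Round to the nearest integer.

1: NₕSₕ = 623·14383.4 = 8960858.2
2: NₕSₕ = 1616·8644.1 = 13968865.6
3: NₕSₕ = 1766·3143.7 = 5551774.2
Σ NₕSₕ = 28481498.
n_1 = 500·8960858.2/28481498 = 157.310... → 157.

157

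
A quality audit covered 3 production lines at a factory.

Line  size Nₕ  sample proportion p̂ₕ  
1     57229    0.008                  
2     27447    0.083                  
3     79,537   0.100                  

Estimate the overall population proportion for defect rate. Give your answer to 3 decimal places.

Wₕ = Nₕ/N with N = 164213: 0.3485, 0.1671, 0.4844.
p̂_st = 0.3485·0.008 + 0.1671·0.083 + 0.4844·0.100 ≈ 0.06510... → 0.065.

0.065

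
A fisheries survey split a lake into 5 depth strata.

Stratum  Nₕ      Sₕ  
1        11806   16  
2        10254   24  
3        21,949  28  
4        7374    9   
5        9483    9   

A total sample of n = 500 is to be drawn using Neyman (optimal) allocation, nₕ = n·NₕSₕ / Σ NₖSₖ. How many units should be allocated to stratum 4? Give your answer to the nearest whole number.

Σ NₕSₕ = 11806·16 + 10254·24 + 21949·28 + 7374·9 + 9483·9 = 1201277.
Share for 4: 66366/1201277 = 0.05525.
n_4 = 500 × 0.05525 = 27.623... → 28.

28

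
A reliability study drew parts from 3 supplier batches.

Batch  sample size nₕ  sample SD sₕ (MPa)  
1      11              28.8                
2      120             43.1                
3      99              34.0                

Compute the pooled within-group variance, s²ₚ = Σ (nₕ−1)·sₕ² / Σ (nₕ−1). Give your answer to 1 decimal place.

1509.4

1: (11−1)·28.8² = 10·829.44 = 8294.4
2: (120−1)·43.1² = 119·1857.61 = 221055.59
3: (99−1)·34.0² = 98·1156 = 113288
Numerator = 342637.99; denominator = Σ(nₕ−1) = 227.
s²ₚ = 342637.99/227 = 1509.418... → 1509.4.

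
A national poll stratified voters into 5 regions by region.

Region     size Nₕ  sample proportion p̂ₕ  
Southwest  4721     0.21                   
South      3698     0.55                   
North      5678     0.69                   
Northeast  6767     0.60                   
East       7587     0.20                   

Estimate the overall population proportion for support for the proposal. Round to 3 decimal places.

0.440

N = 4721 + 3698 + 5678 + 6767 + 7587 = 28451.
Overall proportion = Σ (Nₕ/N)·p̂ₕ.
Σ Nₕp̂ₕ = 991.41 + 2033.9 + 3917.82 + 4060.2 + 1517.4 = 12520.73.
12520.73 / 28451 = 0.44008... → 0.440.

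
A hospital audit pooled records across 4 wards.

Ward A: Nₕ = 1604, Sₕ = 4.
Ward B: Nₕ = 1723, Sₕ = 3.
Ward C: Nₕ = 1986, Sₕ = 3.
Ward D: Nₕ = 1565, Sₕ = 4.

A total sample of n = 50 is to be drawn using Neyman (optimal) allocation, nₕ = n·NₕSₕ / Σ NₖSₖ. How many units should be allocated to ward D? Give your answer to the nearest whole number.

13

Σ NₕSₕ = 1604·4 + 1723·3 + 1986·3 + 1565·4 = 23803.
Share for D: 6260/23803 = 0.26299.
n_D = 50 × 0.26299 = 13.150... → 13.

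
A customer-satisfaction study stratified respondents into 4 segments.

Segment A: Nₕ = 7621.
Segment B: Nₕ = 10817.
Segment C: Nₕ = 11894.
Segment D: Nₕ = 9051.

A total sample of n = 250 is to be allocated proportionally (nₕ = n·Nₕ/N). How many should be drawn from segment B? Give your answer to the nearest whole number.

69

N = 7621 + 10817 + 11894 + 9051 = 39383.
n_B = 250·10817/39383 = 68.665... → 69.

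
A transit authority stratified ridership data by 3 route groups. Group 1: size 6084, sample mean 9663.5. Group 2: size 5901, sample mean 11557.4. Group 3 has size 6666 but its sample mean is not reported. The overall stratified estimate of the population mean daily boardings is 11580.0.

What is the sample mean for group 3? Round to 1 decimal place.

N = 6084 + 5901 + 6666 = 18651.
Overall total = μ·N = 11580.0·18651 = 215978580.
Subtract the known strata: 6084·9663.5 + 5901·11557.4 = 126992951.4.
Remaining total for group 3: 215978580 − 126992951.4 = 88985628.6.
Divide by its size: 88985628.6 / 6666 = 13349.179... → 13349.2.

13349.2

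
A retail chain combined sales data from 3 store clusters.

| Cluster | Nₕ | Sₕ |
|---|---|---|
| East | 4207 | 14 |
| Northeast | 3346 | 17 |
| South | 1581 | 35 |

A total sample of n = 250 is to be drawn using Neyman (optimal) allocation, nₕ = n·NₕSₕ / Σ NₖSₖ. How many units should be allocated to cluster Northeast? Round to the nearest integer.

Σ NₕSₕ = 4207·14 + 3346·17 + 1581·35 = 171115.
Share for Northeast: 56882/171115 = 0.33242.
n_Northeast = 250 × 0.33242 = 83.105... → 83.

83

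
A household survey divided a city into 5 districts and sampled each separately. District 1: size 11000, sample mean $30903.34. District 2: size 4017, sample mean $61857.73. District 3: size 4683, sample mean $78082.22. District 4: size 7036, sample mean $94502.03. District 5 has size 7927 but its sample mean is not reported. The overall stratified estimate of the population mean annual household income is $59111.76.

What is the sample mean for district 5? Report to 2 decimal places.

54244.53

N = 11000 + 4017 + 4683 + 7036 + 7927 = 34663.
Overall total = μ·N = 59111.76·34663 = 2048990936.88.
Subtract the known strata: 11000·30903.34 + 4017·61857.73 + 4683·78082.22 + 7036·94502.03 = 1618994560.75.
Remaining total for district 5: 2048990936.88 − 1618994560.75 = 429996376.13.
Divide by its size: 429996376.13 / 7927 = 54244.5283... → 54244.53.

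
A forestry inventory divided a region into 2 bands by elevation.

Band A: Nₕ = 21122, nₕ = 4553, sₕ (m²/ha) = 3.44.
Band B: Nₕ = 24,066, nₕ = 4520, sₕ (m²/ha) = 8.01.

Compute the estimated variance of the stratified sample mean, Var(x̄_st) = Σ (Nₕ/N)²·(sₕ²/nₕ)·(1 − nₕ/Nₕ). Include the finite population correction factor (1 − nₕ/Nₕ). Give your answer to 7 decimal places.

N = 45188; Wₕ = Nₕ/N.
band A: (21122/45188)²·3.44²/4553·(1 − 4553/21122) = 0.0004454555
band B: (24066/45188)²·8.01²/4520·(1 − 4520/24066) = 0.0032699579
Sum = 0.0037154134 → 0.0037154.

0.0037154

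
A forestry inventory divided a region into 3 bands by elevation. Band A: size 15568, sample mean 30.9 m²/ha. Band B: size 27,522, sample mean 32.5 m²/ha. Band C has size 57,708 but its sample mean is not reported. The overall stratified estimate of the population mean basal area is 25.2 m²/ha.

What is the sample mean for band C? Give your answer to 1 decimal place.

N = 15568 + 27522 + 57708 = 100798.
Overall total = μ·N = 25.2·100798 = 2540109.6.
Subtract the known strata: 15568·30.9 + 27522·32.5 = 1375516.2.
Remaining total for band C: 2540109.6 − 1375516.2 = 1164593.4.
Divide by its size: 1164593.4 / 57708 = 20.181... → 20.2.

20.2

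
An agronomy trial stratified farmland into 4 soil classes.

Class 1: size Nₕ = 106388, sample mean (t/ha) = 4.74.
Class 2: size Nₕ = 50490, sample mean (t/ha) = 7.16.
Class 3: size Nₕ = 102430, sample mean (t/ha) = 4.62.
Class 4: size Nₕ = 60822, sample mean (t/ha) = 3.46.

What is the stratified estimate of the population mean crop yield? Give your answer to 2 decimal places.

4.84

N = 320130; weights Wₕ = Nₕ/N = (0.3323, 0.1577, 0.3200, 0.1900).
x̄_st = Σ Wₕ·x̄ₕ = 0.3323·4.74 + 0.1577·7.16 + 0.3200·4.62 + 0.1900·3.46 ≈ 4.8401...
→ 4.84.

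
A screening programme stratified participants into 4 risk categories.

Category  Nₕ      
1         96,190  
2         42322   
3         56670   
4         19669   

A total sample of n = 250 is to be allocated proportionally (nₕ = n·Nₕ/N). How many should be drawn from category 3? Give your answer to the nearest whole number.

66

N = 96190 + 42322 + 56670 + 19669 = 214851.
n_3 = 250·56670/214851 = 65.941... → 66.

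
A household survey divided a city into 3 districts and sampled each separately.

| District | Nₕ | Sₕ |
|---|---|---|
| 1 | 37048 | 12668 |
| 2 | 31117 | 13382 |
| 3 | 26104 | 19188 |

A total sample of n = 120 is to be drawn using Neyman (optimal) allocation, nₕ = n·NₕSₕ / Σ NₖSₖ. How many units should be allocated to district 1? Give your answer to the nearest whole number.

Σ NₕSₕ = 37048·12668 + 31117·13382 + 26104·19188 = 1386615310.
Share for 1: 469324064/1386615310 = 0.33847.
n_1 = 120 × 0.33847 = 40.616... → 41.

41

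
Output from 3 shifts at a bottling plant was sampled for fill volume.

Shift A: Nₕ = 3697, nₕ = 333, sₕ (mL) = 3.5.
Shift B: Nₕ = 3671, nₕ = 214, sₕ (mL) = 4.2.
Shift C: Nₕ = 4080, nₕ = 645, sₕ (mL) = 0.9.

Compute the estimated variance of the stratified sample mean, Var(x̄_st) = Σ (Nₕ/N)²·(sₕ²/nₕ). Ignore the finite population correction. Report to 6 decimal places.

N = 11448; Wₕ = Nₕ/N.
shift A: (3697/11448)²·3.5²/333 = 0.003836467
shift B: (3671/11448)²·4.2²/214 = 0.008476066
shift C: (4080/11448)²·0.9²/645 = 0.000159509
Sum = 0.012472043 → 0.012472.

0.012472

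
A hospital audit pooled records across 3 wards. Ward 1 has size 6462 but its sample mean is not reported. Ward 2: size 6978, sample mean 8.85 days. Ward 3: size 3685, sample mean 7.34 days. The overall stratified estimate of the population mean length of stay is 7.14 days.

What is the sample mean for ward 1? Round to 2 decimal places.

N = 6462 + 6978 + 3685 = 17125.
Overall total = μ·N = 7.14·17125 = 122272.5.
Subtract the known strata: 6978·8.85 + 3685·7.34 = 88803.2.
Remaining total for ward 1: 122272.5 − 88803.2 = 33469.3.
Divide by its size: 33469.3 / 6462 = 5.1794... → 5.18.

5.18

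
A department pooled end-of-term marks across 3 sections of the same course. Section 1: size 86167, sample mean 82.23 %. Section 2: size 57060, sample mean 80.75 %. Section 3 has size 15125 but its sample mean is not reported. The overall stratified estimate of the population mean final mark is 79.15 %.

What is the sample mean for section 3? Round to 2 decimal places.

Σ Nₕx̄ₕ = N·μ, so 15125·x̄_3 = 158352·79.15 − (86167·82.23 + 57060·80.75).
= 12533560.8 − 11693107.41 = 840453.39.
x̄_3 = 840453.39 / 15125 = 55.5672... → 55.57.

55.57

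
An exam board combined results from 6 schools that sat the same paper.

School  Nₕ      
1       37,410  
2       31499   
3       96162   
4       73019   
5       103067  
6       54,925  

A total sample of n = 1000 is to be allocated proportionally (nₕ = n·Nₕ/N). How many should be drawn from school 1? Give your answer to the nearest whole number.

Share of school 1 = 37410/396082 = 0.09445.
Allocate 1000 × 0.09445 = 94.450... → 94.

94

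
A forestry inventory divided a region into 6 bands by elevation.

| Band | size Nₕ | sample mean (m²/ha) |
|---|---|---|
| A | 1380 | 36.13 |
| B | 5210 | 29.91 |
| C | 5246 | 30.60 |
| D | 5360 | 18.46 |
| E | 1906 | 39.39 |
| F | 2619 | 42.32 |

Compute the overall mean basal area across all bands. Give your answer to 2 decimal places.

N = 1380 + 5210 + 5246 + 5360 + 1906 + 2619 = 21721.
Overall mean = Σ (Nₕ/N)·x̄ₕ — weight by population share, not a simple average.
Σ Nₕx̄ₕ = 1380·36.13 + 5210·29.91 + 5246·30.60 + 5360·18.46 + 1906·39.39 + 2619·42.32 = 49859.4 + 155831.1 + 160527.6 + 98945.6 + 75077.34 + 110836.08 = 651077.12.
Divide by N: 651077.12 / 21721 = 29.9745... → 29.97.

29.97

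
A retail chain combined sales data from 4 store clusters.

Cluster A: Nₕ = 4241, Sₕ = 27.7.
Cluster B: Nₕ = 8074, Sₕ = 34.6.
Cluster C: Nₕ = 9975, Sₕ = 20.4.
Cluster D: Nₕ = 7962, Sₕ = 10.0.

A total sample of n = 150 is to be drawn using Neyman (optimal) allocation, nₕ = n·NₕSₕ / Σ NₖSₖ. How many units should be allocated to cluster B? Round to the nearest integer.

62

A: NₕSₕ = 4241·27.7 = 117475.7
B: NₕSₕ = 8074·34.6 = 279360.4
C: NₕSₕ = 9975·20.4 = 203490
D: NₕSₕ = 7962·10.0 = 79620
Σ NₕSₕ = 679946.1.
n_B = 150·279360.4/679946.1 = 61.629... → 62.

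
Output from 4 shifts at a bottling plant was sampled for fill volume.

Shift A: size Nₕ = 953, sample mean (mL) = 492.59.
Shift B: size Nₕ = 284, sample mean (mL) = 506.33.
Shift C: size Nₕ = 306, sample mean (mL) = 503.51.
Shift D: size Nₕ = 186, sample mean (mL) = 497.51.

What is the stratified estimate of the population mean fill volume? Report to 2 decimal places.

N = 1729; weights Wₕ = Nₕ/N = (0.5512, 0.1643, 0.1770, 0.1076).
x̄_st = Σ Wₕ·x̄ₕ = 0.5512·492.59 + 0.1643·506.33 + 0.1770·503.51 + 0.1076·497.51 ≈ 497.3088...
→ 497.31.

497.31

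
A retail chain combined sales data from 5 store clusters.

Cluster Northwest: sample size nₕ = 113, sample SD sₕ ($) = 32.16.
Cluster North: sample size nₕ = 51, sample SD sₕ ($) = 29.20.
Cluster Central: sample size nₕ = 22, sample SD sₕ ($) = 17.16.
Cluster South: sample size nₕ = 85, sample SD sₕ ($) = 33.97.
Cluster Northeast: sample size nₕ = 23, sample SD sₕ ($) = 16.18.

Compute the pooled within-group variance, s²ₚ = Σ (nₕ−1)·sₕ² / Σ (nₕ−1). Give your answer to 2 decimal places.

925.07

Northwest: (113−1)·32.16² = 112·1034.2656 = 115837.7472
North: (51−1)·29.20² = 50·852.64 = 42632
Central: (22−1)·17.16² = 21·294.4656 = 6183.7776
South: (85−1)·33.97² = 84·1153.9609 = 96932.7156
Northeast: (23−1)·16.18² = 22·261.7924 = 5759.4328
Numerator = 267345.6732; denominator = Σ(nₕ−1) = 289.
s²ₚ = 267345.6732/289 = 925.0715... → 925.07.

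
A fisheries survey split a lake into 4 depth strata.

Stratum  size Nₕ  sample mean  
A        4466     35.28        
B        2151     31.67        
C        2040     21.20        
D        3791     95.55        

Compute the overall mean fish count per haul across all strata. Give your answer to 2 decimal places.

x̄_st = (Σ Nₕx̄ₕ) / (Σ Nₕ) = (4466·35.28 + 2151·31.67 + 2040·21.20 + 3791·95.55) / 12448
= 631160.7 / 12448 = 50.7038... → 50.70.

50.70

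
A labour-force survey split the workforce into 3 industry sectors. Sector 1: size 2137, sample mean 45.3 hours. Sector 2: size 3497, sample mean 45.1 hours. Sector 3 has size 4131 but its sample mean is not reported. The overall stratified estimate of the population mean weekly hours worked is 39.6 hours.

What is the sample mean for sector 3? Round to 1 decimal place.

N = 2137 + 3497 + 4131 = 9765.
Overall total = μ·N = 39.6·9765 = 386694.
Subtract the known strata: 2137·45.3 + 3497·45.1 = 254520.8.
Remaining total for sector 3: 386694 − 254520.8 = 132173.2.
Divide by its size: 132173.2 / 4131 = 31.995... → 32.0.

32.0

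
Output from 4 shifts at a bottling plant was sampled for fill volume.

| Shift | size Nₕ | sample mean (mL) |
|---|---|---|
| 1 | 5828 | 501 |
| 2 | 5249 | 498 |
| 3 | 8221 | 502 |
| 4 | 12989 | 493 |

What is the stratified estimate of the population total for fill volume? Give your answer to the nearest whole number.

16064349

Estimate total by summing Nₕ·x̄ₕ over strata.
5828·501 + 5249·498 + 8221·502 + 12989·493 = 2919828 + 2614002 + 4126942 + 6403577 = 16064349.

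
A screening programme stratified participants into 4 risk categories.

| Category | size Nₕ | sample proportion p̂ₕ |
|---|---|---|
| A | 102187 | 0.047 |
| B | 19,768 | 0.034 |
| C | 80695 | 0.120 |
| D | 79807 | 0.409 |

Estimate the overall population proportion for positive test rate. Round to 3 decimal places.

Wₕ = Nₕ/N with N = 282457: 0.3618, 0.0700, 0.2857, 0.2825.
p̂_st = 0.3618·0.047 + 0.0700·0.034 + 0.2857·0.120 + 0.2825·0.409 ≈ 0.16923... → 0.169.

0.169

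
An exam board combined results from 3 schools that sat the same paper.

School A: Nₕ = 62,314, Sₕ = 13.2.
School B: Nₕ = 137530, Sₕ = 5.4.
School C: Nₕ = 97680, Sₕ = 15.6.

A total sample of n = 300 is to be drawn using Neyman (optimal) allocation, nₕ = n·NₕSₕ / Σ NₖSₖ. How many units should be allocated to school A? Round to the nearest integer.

80

A: NₕSₕ = 62314·13.2 = 822544.8
B: NₕSₕ = 137530·5.4 = 742662
C: NₕSₕ = 97680·15.6 = 1523808
Σ NₕSₕ = 3089014.8.
n_A = 300·822544.8/3089014.8 = 79.884... → 80.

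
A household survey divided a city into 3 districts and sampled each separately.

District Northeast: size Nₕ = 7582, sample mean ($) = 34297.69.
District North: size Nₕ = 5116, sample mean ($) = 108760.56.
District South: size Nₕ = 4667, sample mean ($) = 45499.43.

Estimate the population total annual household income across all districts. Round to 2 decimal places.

Northeast: 7582·34297.69 = 260045085.58
North: 5116·108760.56 = 556419024.96
South: 4667·45499.43 = 212345839.81
τ̂ = Σ Nₕx̄ₕ = 1028809950.35.

1028809950.35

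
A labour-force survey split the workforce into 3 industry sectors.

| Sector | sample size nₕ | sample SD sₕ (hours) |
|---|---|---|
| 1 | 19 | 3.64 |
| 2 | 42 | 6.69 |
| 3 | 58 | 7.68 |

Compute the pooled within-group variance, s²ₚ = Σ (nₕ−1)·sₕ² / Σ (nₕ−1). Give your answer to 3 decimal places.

46.858

1: (19−1)·3.64² = 18·13.2496 = 238.4928
2: (42−1)·6.69² = 41·44.7561 = 1835.0001
3: (58−1)·7.68² = 57·58.9824 = 3361.9968
Numerator = 5435.4897; denominator = Σ(nₕ−1) = 116.
s²ₚ = 5435.4897/116 = 46.85767... → 46.858.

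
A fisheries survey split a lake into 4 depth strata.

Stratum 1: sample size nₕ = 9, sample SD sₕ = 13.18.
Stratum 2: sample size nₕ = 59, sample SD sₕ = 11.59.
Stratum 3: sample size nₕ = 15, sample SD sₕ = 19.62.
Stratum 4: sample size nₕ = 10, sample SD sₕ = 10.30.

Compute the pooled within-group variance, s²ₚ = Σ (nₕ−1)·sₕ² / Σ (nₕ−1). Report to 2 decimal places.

Degrees of freedom: 8 + 58 + 14 + 9 = 89.
Σ(nₕ−1)sₕ² = 8·173.7124 + 58·134.3281 + 14·384.9444 + 9·106.09 = 15524.7606.
s²ₚ = 15524.7606 / 89 = 174.4355... → 174.44.

174.44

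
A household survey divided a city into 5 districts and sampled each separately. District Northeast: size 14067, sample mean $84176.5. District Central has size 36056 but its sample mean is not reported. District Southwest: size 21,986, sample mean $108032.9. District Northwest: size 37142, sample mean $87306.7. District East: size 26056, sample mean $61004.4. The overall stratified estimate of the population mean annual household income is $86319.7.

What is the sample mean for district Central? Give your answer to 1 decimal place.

Σ Nₕx̄ₕ = N·μ, so 36056·x̄_Central = 135307·86319.7 − (14067·84176.5 + 21986·108032.9 + 37142·87306.7 + 26056·61004.4).
= 11679659647.9 − 8391598262.7 = 3288061385.2.
x̄_Central = 3288061385.2 / 36056 = 91193.182... → 91193.2.

91193.2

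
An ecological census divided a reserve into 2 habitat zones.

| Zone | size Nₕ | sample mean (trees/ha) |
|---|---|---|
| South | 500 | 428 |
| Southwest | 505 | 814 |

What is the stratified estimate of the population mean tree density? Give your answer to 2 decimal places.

621.96

N = 1005; weights Wₕ = Nₕ/N = (0.4975, 0.5025).
x̄_st = Σ Wₕ·x̄ₕ = 0.4975·428 + 0.5025·814 ≈ 621.9602...
→ 621.96.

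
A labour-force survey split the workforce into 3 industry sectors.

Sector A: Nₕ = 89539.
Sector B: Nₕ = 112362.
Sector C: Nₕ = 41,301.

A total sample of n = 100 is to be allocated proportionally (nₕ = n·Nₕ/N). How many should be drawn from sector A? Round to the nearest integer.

Share of sector A = 89539/243202 = 0.36817.
Allocate 100 × 0.36817 = 36.817... → 37.

37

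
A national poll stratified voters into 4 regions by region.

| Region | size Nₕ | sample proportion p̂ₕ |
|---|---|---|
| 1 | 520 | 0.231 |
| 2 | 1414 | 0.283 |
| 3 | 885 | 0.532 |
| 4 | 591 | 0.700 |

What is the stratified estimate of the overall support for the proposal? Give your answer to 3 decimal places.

0.412

Wₕ = Nₕ/N with N = 3410: 0.1525, 0.4147, 0.2595, 0.1733.
p̂_st = 0.1525·0.231 + 0.4147·0.283 + 0.2595·0.532 + 0.1733·0.700 ≈ 0.41197... → 0.412.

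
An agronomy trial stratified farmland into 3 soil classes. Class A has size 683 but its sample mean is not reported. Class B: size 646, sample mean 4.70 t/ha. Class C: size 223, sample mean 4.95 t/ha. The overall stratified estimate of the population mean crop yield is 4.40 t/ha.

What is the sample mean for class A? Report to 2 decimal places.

N = 683 + 646 + 223 = 1552.
Overall total = μ·N = 4.40·1552 = 6828.8.
Subtract the known strata: 646·4.70 + 223·4.95 = 4140.05.
Remaining total for class A: 6828.8 − 4140.05 = 2688.75.
Divide by its size: 2688.75 / 683 = 3.9367... → 3.94.

3.94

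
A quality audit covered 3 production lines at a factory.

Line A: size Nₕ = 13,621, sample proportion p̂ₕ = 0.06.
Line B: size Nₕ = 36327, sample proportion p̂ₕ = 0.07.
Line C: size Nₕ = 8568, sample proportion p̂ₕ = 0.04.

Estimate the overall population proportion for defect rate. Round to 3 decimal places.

0.063

N = 13621 + 36327 + 8568 = 58516.
Overall proportion = Σ (Nₕ/N)·p̂ₕ.
Σ Nₕp̂ₕ = 817.26 + 2542.89 + 342.72 = 3702.87.
3702.87 / 58516 = 0.06328... → 0.063.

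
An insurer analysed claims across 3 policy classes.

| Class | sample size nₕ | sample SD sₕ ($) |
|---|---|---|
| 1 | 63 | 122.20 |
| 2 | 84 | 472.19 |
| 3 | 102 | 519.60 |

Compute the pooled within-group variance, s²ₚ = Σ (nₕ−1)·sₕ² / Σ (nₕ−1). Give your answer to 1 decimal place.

189838.2

1: (63−1)·122.20² = 62·14932.84 = 925836.08
2: (84−1)·472.19² = 83·222963.3961 = 18505961.8763
3: (102−1)·519.60² = 101·269984.16 = 27268400.16
Numerator = 46700198.1163; denominator = Σ(nₕ−1) = 246.
s²ₚ = 46700198.1163/246 = 189838.204... → 189838.2.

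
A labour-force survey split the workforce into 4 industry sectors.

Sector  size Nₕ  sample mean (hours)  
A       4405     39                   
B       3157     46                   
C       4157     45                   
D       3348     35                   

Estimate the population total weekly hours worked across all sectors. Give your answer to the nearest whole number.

621262

Estimate total by summing Nₕ·x̄ₕ over strata.
4405·39 + 3157·46 + 4157·45 + 3348·35 = 171795 + 145222 + 187065 + 117180 = 621262.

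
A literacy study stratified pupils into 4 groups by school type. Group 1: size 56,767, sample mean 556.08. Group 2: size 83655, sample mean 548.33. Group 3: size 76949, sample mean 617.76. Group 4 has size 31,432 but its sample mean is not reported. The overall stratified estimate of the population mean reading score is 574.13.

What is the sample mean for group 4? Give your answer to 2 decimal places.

568.58

Σ Nₕx̄ₕ = N·μ, so 31432·x̄_4 = 248803·574.13 − (56767·556.08 + 83655·548.33 + 76949·617.76).
= 142845266.39 − 124973553.75 = 17871712.64.
x̄_4 = 17871712.64 / 31432 = 568.5834... → 568.58.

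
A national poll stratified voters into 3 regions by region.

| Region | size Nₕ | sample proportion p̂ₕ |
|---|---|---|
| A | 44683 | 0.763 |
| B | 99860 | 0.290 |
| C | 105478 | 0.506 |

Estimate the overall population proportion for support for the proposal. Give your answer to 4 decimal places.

0.4657

Wₕ = Nₕ/N with N = 250021: 0.1787, 0.3994, 0.4219.
p̂_st = 0.1787·0.763 + 0.3994·0.290 + 0.4219·0.506 ≈ 0.465658... → 0.4657.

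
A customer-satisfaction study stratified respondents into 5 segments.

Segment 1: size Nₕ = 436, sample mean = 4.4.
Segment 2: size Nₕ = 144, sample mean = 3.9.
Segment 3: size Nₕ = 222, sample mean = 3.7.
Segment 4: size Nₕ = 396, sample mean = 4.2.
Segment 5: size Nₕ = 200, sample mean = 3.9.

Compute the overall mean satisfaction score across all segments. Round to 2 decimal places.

4.11

N = 436 + 144 + 222 + 396 + 200 = 1398.
Overall mean = Σ (Nₕ/N)·x̄ₕ — weight by population share, not a simple average.
Σ Nₕx̄ₕ = 436·4.4 + 144·3.9 + 222·3.7 + 396·4.2 + 200·3.9 = 1918.4 + 561.6 + 821.4 + 1663.2 + 780 = 5744.6.
Divide by N: 5744.6 / 1398 = 4.1092... → 4.11.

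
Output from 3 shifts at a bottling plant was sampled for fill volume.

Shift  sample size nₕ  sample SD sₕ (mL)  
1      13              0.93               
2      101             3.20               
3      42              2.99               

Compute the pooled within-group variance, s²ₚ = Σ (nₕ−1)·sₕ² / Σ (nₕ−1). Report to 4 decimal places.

9.1564

1: (13−1)·0.93² = 12·0.8649 = 10.3788
2: (101−1)·3.20² = 100·10.24 = 1024
3: (42−1)·2.99² = 41·8.9401 = 366.5441
Numerator = 1400.9229; denominator = Σ(nₕ−1) = 153.
s²ₚ = 1400.9229/153 = 9.156359... → 9.1564.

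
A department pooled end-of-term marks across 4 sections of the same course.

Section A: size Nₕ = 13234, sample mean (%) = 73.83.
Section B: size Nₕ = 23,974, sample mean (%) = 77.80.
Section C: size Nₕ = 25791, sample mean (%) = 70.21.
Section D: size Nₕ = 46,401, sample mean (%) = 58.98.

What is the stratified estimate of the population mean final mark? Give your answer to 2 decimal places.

67.55

N = 109400; weights Wₕ = Nₕ/N = (0.1210, 0.2191, 0.2357, 0.4241).
x̄_st = Σ Wₕ·x̄ₕ = 0.1210·73.83 + 0.2191·77.80 + 0.2357·70.21 + 0.4241·58.98 ≈ 67.5481...
→ 67.55.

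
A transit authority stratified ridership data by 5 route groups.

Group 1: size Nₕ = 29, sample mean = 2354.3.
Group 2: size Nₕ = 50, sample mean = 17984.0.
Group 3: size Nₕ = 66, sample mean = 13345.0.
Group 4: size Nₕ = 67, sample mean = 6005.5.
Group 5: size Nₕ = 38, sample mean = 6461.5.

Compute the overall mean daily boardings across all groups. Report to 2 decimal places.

N = 29 + 50 + 66 + 67 + 38 = 250.
The stratified mean weights each stratum mean by its population share Nₕ/N.
Σ Nₕx̄ₕ = 29·2354.3 + 50·17984.0 + 66·13345.0 + 67·6005.5 + 38·6461.5 = 68274.7 + 899200 + 880770 + 402368.5 + 245537 = 2496150.2.
Divide by N: 2496150.2 / 250 = 9984.6008 → 9984.60.

9984.60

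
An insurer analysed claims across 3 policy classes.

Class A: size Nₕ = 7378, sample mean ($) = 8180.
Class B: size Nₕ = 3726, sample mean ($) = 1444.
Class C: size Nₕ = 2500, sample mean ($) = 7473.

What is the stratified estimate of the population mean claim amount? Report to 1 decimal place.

6205.2

N = 13604; weights Wₕ = Nₕ/N = (0.5423, 0.2739, 0.1838).
x̄_st = Σ Wₕ·x̄ₕ = 0.5423·8180 + 0.2739·1444 + 0.1838·7473 ≈ 6205.152...
→ 6205.2.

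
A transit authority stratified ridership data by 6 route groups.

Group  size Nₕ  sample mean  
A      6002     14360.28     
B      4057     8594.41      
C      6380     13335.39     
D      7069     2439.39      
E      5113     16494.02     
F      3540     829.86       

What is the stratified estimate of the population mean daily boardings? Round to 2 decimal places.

9659.32

N = 32161; weights Wₕ = Nₕ/N = (0.1866, 0.1261, 0.1984, 0.2198, 0.1590, 0.1101).
x̄_st = Σ Wₕ·x̄ₕ = 0.1866·14360.28 + 0.1261·8594.41 + 0.1984·13335.39 + 0.2198·2439.39 + 0.1590·16494.02 + 0.1101·829.86 ≈ 9659.3199...
→ 9659.32.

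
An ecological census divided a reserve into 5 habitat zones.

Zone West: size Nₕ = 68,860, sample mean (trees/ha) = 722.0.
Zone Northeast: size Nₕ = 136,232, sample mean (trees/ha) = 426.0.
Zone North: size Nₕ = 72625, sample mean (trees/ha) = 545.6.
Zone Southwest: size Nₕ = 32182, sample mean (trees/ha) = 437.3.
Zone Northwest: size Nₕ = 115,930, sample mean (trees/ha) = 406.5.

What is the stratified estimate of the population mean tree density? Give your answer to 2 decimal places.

N = 425829; weights Wₕ = Nₕ/N = (0.1617, 0.3199, 0.1705, 0.0756, 0.2722).
x̄_st = Σ Wₕ·x̄ₕ = 0.1617·722.0 + 0.3199·426.0 + 0.1705·545.6 + 0.0756·437.3 + 0.2722·406.5 ≈ 489.8086...
→ 489.81.

489.81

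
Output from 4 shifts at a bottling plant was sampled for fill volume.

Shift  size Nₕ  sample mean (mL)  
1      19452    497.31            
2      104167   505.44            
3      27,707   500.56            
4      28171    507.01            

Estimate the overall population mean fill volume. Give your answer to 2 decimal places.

x̄_st = (Σ Nₕx̄ₕ) / (Σ Nₕ) = (19452·497.31 + 104167·505.44 + 27707·500.56 + 28171·507.01) / 179497
= 90475837.23 / 179497 = 504.0521... → 504.05.

504.05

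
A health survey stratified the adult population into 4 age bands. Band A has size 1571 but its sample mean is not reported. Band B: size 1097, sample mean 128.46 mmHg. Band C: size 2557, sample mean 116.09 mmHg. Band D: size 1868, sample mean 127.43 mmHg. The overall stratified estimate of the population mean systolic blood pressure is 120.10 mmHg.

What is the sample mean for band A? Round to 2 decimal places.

112.07

N = 1571 + 1097 + 2557 + 1868 = 7093.
Overall total = μ·N = 120.10·7093 = 851869.3.
Subtract the known strata: 1097·128.46 + 2557·116.09 + 1868·127.43 = 675801.99.
Remaining total for band A: 851869.3 − 675801.99 = 176067.31.
Divide by its size: 176067.31 / 1571 = 112.0734... → 112.07.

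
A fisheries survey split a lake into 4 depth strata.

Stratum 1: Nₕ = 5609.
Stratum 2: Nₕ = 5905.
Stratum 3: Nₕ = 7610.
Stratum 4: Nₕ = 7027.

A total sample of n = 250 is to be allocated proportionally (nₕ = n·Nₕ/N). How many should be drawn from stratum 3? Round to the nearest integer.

73

Share of stratum 3 = 7610/26151 = 0.29100.
Allocate 250 × 0.29100 = 72.751... → 73.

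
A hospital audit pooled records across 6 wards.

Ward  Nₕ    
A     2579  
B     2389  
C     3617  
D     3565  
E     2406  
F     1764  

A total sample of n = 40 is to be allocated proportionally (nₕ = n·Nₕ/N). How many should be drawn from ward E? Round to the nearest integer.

Share of ward E = 2406/16320 = 0.14743.
Allocate 40 × 0.14743 = 5.897... → 6.

6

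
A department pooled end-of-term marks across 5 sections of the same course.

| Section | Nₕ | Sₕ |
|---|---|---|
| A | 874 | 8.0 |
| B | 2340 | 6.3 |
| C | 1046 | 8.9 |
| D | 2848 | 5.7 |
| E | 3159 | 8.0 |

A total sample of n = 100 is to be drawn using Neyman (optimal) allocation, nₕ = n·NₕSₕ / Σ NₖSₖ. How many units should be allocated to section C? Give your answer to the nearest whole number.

A: NₕSₕ = 874·8.0 = 6992
B: NₕSₕ = 2340·6.3 = 14742
C: NₕSₕ = 1046·8.9 = 9309.4
D: NₕSₕ = 2848·5.7 = 16233.6
E: NₕSₕ = 3159·8.0 = 25272
Σ NₕSₕ = 72549.
n_C = 100·9309.4/72549 = 12.832... → 13.

13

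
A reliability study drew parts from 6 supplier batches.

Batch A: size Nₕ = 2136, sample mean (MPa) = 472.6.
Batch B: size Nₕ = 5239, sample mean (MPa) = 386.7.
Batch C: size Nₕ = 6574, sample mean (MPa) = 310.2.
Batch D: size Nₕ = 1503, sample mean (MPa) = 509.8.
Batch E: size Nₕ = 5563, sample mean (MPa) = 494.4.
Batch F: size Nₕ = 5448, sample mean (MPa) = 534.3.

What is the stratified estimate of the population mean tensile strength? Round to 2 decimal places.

434.65

N = 2136 + 5239 + 6574 + 1503 + 5563 + 5448 = 26463.
The stratified mean weights each stratum mean by its population share Nₕ/N.
Σ Nₕx̄ₕ = 2136·472.6 + 5239·386.7 + 6574·310.2 + 1503·509.8 + 5563·494.4 + 5448·534.3 = 1009473.6 + 2025921.3 + 2039254.8 + 766229.4 + 2750347.2 + 2910866.4 = 11502092.7.
Divide by N: 11502092.7 / 26463 = 434.6481... → 434.65.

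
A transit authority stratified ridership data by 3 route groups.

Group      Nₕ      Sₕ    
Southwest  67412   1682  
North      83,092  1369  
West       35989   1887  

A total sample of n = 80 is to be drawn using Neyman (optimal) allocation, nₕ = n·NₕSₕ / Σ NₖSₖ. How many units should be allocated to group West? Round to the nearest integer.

18

Σ NₕSₕ = 67412·1682 + 83092·1369 + 35989·1887 = 295051175.
Share for West: 67911243/295051175 = 0.23017.
n_West = 80 × 0.23017 = 18.413... → 18.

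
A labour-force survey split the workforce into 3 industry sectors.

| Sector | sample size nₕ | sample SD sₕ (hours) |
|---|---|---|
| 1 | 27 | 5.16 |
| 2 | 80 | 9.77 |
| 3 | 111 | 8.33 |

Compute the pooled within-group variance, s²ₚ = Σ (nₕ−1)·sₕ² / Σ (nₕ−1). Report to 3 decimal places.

1: (27−1)·5.16² = 26·26.6256 = 692.2656
2: (80−1)·9.77² = 79·95.4529 = 7540.7791
3: (111−1)·8.33² = 110·69.3889 = 7632.779
Numerator = 15865.8237; denominator = Σ(nₕ−1) = 215.
s²ₚ = 15865.8237/215 = 73.79453... → 73.795.

73.795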